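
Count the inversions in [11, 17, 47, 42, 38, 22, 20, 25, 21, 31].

21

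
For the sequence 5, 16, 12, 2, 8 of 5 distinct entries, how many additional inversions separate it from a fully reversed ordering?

Maximum inversions for 5 distinct elements is C(5, 2) = 5·4/2 = 10.
Current inversions — for each element, count later smaller elements:
5: 1
16: 3
12: 2
2: 0
8: 0
Current total: 1 + 3 + 2 + 0 + 0 = 6
Shortfall: 10 − 6 = 4

4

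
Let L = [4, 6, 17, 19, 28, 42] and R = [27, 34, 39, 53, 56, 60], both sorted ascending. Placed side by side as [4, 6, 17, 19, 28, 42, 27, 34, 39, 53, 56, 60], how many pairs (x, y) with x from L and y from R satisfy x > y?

For each element r of the right run, count left-run elements greater than r:
r = 27: 28, 42 → 2
r = 34: 42 → 1
r = 39: 42 → 1
r = 53: none → 0
r = 56: none → 0
r = 60: none → 0
Cross-inversions: 2 + 1 + 1 + 0 + 0 + 0 = 4

4 split inversions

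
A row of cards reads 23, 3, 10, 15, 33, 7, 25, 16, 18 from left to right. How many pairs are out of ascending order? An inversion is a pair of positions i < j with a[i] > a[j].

14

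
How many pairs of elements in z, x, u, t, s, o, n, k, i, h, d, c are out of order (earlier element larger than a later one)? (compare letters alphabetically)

66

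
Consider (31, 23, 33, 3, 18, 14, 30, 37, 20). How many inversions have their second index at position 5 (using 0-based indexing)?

The element at index 5 is 14.
Elements before it: 31, 23, 33, 3, 18
Those larger than 14: 31, 23, 33, 18

4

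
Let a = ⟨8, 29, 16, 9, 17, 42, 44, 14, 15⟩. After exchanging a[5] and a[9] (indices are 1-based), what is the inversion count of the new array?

13

Positions 5 and 9 hold 17 and 15; after swapping, the array is [8, 29, 16, 9, 15, 42, 44, 14, 17].
Count, for each position, how many later elements it exceeds:
8 → none → 0
29 → 16, 9, 15, 14, 17 → 5
16 → 9, 15, 14 → 3
9 → none → 0
15 → 14 → 1
42 → 14, 17 → 2
44 → 14, 17 → 2
14 → none → 0
17 → none → 0
Sum: 0 + 5 + 3 + 0 + 1 + 2 + 2 + 0 + 0 = 13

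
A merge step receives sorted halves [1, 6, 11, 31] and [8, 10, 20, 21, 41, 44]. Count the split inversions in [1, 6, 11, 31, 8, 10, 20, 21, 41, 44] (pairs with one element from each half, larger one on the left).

6

For each element r of the right run, count left-run elements greater than r:
r = 8: 11, 31 → 2
r = 10: 11, 31 → 2
r = 20: 31 → 1
r = 21: 31 → 1
r = 41: none → 0
r = 44: none → 0
Cross-inversions: 2 + 2 + 1 + 1 + 0 + 0 = 6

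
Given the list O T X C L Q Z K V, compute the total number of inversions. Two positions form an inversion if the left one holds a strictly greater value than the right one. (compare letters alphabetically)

Inversions: 16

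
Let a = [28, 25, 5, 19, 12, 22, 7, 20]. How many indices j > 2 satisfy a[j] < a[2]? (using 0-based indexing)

The element at index 2 is 5.
Elements after it: 19, 12, 22, 7, 20
None of them are smaller than 5.

0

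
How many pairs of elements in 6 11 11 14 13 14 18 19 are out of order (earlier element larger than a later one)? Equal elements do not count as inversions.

1

Sweep left to right; for each value list the smaller values that follow it:
6 → none → 0
11 → none → 0
11 → none → 0
14 → 13 → 1
13 → none → 0
14 → none → 0
18 → none → 0
19 → none → 0
Sum: 0 + 0 + 0 + 1 + 0 + 0 + 0 + 0 = 1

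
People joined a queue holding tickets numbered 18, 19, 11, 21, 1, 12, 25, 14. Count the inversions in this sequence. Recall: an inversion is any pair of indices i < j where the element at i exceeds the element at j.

Element-by-element contributions:
18 → 11, 1, 12, 14 → 4
19 → 11, 1, 12, 14 → 4
11 → 1 → 1
21 → 1, 12, 14 → 3
1 → none → 0
12 → none → 0
25 → 14 → 1
14 → none → 0
Sum: 4 + 4 + 1 + 3 + 0 + 0 + 1 + 0 = 13

13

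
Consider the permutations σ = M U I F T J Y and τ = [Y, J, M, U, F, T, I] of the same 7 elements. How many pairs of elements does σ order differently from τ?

There are 13 discordant pairs.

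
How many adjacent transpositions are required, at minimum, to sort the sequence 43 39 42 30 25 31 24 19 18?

There are 33 swaps.

The minimum number of adjacent swaps to sort an array equals its inversion count, since every such swap removes exactly one inversion.
Count inversions — for each element, later elements that are smaller:
43: 39, 42, 30, 25, 31, 24, 19, 18 → 8
39: 30, 25, 31, 24, 19, 18 → 6
42: 30, 25, 31, 24, 19, 18 → 6
30: 25, 24, 19, 18 → 4
25: 24, 19, 18 → 3
31: 24, 19, 18 → 3
24: 19, 18 → 2
19: 18 → 1
18: none → 0
Total inversions: 8 + 6 + 6 + 4 + 3 + 3 + 2 + 1 + 0 = 33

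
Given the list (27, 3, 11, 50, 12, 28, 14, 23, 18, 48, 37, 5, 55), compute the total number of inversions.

Out-of-order pairs: 28

Count, for each position, how many later elements it exceeds:
27 → 3, 11, 12, 14, 23, 18, 5 → 7
3 → none → 0
11 → 5 → 1
50 → 12, 28, 14, 23, 18, 48, 37, 5 → 8
12 → 5 → 1
28 → 14, 23, 18, 5 → 4
14 → 5 → 1
23 → 18, 5 → 2
18 → 5 → 1
48 → 37, 5 → 2
37 → 5 → 1
5 → none → 0
55 → none → 0
Sum: 7 + 0 + 1 + 8 + 1 + 4 + 1 + 2 + 1 + 2 + 1 + 0 + 0 = 28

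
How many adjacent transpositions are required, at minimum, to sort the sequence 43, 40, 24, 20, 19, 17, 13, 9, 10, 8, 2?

Swaps: 54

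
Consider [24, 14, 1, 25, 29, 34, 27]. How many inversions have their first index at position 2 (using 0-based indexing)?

0 such elements

The element at index 2 is 1.
Elements after it: 25, 29, 34, 27
None of them are smaller than 1.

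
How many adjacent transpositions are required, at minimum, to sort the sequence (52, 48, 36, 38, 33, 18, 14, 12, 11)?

Minimum adjacent swaps = number of inversions (each swap of adjacent out-of-order elements removes one inversion and no swap can remove more).
Count inversions — for each element, later elements that are smaller:
52: 48, 36, 38, 33, 18, 14, 12, 11 → 8
48: 36, 38, 33, 18, 14, 12, 11 → 7
36: 33, 18, 14, 12, 11 → 5
38: 33, 18, 14, 12, 11 → 5
33: 18, 14, 12, 11 → 4
18: 14, 12, 11 → 3
14: 12, 11 → 2
12: 11 → 1
11: none → 0
Total inversions: 8 + 7 + 5 + 5 + 4 + 3 + 2 + 1 + 0 = 35

35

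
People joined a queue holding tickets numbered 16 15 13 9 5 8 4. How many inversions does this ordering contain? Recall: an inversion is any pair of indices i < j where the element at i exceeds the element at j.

Element-by-element contributions:
16 → 15, 13, 9, 5, 8, 4 → 6
15 → 13, 9, 5, 8, 4 → 5
13 → 9, 5, 8, 4 → 4
9 → 5, 8, 4 → 3
5 → 4 → 1
8 → 4 → 1
4 → none → 0
Sum: 6 + 5 + 4 + 3 + 1 + 1 + 0 = 20

20 inversions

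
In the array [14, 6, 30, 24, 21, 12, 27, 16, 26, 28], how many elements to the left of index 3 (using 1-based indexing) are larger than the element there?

The element at index 3 is 30.
Elements before it: 14, 6
None of them are larger than 30.

0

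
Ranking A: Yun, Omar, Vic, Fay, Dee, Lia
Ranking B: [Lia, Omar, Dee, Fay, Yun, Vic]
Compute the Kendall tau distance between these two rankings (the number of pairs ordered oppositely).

11 discordant pairs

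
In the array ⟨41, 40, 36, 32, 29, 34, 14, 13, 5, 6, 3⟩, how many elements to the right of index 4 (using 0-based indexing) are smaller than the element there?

5 such elements

The element at index 4 is 29.
Elements after it: 34, 14, 13, 5, 6, 3
Those smaller than 29: 14, 13, 5, 6, 3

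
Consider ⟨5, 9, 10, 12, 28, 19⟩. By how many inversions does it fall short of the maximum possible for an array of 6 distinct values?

Maximum inversions for 6 distinct elements is C(6, 2) = 6·5/2 = 15.
Current inversions — for each element, count later smaller elements:
5: 0
9: 0
10: 0
12: 0
28: 1
19: 0
Current total: 0 + 0 + 0 + 0 + 1 + 0 = 1
Shortfall: 15 − 1 = 14

14 inversions short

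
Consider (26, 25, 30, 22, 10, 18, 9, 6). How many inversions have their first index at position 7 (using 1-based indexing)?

The element at index 7 is 9.
Elements after it: 6
Those smaller than 9: 6

1 such element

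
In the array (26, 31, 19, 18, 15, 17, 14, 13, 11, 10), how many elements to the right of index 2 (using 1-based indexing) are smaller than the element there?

8

The element at index 2 is 31.
Elements after it: 19, 18, 15, 17, 14, 13, 11, 10
Those smaller than 31: 19, 18, 15, 17, 14, 13, 11, 10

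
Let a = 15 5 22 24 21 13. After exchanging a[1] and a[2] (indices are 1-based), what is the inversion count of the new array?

Inversions: 6

Positions 1 and 2 hold 15 and 5; after swapping, the array is [5, 15, 22, 24, 21, 13].
Sweep left to right; for each value list the smaller values that follow it:
5 → none → 0
15 → 13 → 1
22 → 21, 13 → 2
24 → 21, 13 → 2
21 → 13 → 1
13 → none → 0
Sum: 0 + 1 + 2 + 2 + 1 + 0 = 6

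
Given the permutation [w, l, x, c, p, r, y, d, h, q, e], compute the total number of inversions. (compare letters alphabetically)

Inversions: 32

Sweep left to right; for each value list the smaller values that follow it:
w: 8
l: 4
x: 7
c: 0
p: 3
r: 4
y: 4
d: 0
h: 1
q: 1
e: 0
Sum: 8 + 4 + 7 + 0 + 3 + 4 + 4 + 0 + 1 + 1 + 0 = 32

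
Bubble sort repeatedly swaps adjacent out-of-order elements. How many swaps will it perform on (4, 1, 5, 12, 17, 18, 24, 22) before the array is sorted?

Each adjacent swap fixes exactly one inversion, so the minimum swap count equals the number of inversions.
Count inversions — for each element, later elements that are smaller:
4: 1 → 1
1: none → 0
5: none → 0
12: none → 0
17: none → 0
18: none → 0
24: 22 → 1
22: none → 0
Total inversions: 1 + 0 + 0 + 0 + 0 + 0 + 1 + 0 = 2

2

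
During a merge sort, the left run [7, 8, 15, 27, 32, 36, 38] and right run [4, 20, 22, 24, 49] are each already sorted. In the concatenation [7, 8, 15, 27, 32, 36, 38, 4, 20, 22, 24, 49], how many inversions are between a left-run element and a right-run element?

19

Count, for every r in R, how many entries of L exceed r:
r = 4: 7, 8, 15, 27, 32, 36, 38 → 7
r = 20: 27, 32, 36, 38 → 4
r = 22: 27, 32, 36, 38 → 4
r = 24: 27, 32, 36, 38 → 4
r = 49: none → 0
Cross-inversions: 7 + 4 + 4 + 4 + 0 = 19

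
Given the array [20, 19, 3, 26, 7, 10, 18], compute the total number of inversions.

Inversions: 12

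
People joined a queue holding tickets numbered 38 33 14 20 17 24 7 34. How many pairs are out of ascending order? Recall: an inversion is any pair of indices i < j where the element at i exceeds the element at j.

Out-of-order pairs: 17

Sweep left to right; for each value list the smaller values that follow it:
38 → 33, 14, 20, 17, 24, 7, 34 → 7
33 → 14, 20, 17, 24, 7 → 5
14 → 7 → 1
20 → 17, 7 → 2
17 → 7 → 1
24 → 7 → 1
7 → none → 0
34 → none → 0
Sum: 7 + 5 + 1 + 2 + 1 + 1 + 0 + 0 = 17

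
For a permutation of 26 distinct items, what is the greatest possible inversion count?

There are 325 inversions.

A reversed (strictly descending) arrangement makes every pair an inversion, giving C(26, 2) inversions.
C(26, 2) = 26·25/2 = 325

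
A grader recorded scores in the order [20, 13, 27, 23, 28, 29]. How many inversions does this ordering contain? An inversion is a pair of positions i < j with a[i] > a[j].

2 inversions

Count, for each position, how many later elements it exceeds:
20 → 13 → 1
13 → none → 0
27 → 23 → 1
23 → none → 0
28 → none → 0
29 → none → 0
Sum: 1 + 0 + 1 + 0 + 0 + 0 = 2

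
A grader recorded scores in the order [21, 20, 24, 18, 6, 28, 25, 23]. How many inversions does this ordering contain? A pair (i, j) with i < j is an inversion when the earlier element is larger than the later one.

Inversions: 12

Sweep left to right; for each value list the smaller values that follow it:
21: 3
20: 2
24: 3
18: 1
6: 0
28: 2
25: 1
23: 0
Sum: 3 + 2 + 3 + 1 + 0 + 2 + 1 + 0 = 12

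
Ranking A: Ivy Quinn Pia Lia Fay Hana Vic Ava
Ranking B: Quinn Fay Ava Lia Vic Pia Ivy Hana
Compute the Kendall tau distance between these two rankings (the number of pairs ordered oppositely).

There are 15 discordant pairs.

Assign each item its position (1..8) in the first ordering, then rewrite the second ordering as that position sequence:
positions: Ivy→1, Quinn→2, Pia→3, Lia→4, Fay→5, Hana→6, Vic→7, Ava→8
second ordering as positions: [2, 5, 8, 4, 7, 3, 1, 6]
Discordant pairs = inversions in this position sequence.
2: 1 → 1
5: 4, 3, 1 → 3
8: 4, 7, 3, 1, 6 → 5
4: 3, 1 → 2
7: 3, 1, 6 → 3
3: 1 → 1
1: 0
6: 0
Total: 1 + 3 + 5 + 2 + 3 + 1 + 0 + 0 = 15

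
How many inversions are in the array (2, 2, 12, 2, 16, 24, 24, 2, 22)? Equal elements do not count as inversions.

Count, for each position, how many later elements it exceeds:
2: 0
2: 0
12: 2
2: 0
16: 1
24: 2
24: 2
2: 0
22: 0
Sum: 0 + 0 + 2 + 0 + 1 + 2 + 2 + 0 + 0 = 7

Out-of-order pairs: 7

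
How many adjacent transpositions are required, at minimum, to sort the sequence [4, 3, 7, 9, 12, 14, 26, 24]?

There are 2 adjacent swaps.

The minimum number of adjacent swaps to sort an array equals its inversion count, since every such swap removes exactly one inversion.
Count inversions — for each element, later elements that are smaller:
4: 3 → 1
3: none → 0
7: none → 0
9: none → 0
12: none → 0
14: none → 0
26: 24 → 1
24: none → 0
Total inversions: 1 + 0 + 0 + 0 + 0 + 0 + 1 + 0 = 2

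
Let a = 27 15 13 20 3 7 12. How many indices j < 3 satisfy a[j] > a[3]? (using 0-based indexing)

1 such element

The element at index 3 is 20.
Elements before it: 27, 15, 13
Those larger than 20: 27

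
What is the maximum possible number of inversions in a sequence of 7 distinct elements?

The maximum occurs when the array is in strictly decreasing order: every one of the C(7, 2) pairs is inverted.
C(7, 2) = 7·6/2 = 21

21 inversions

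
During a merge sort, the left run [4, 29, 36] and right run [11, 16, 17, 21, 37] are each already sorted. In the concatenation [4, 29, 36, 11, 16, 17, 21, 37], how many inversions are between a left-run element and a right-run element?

8 cross-inversions

Count, for every r in R, how many entries of L exceed r:
r = 11: 29, 36 → 2
r = 16: 29, 36 → 2
r = 17: 29, 36 → 2
r = 21: 29, 36 → 2
r = 37: none → 0
Cross-inversions: 2 + 2 + 2 + 2 + 0 = 8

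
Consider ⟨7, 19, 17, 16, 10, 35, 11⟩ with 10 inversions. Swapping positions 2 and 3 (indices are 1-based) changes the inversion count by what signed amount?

-1

Positions 2 and 3 hold 19 and 17; after swapping, the array is [7, 17, 19, 16, 10, 35, 11].
Element-by-element contributions:
7 → none → 0
17 → 16, 10, 11 → 3
19 → 16, 10, 11 → 3
16 → 10, 11 → 2
10 → none → 0
35 → 11 → 1
11 → none → 0
Sum: 0 + 3 + 3 + 2 + 0 + 1 + 0 = 9
Change: 9 − 10 = -1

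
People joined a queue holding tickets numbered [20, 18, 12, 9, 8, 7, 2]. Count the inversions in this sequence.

Inversions: 21

Sweep left to right; for each value list the smaller values that follow it:
20: 6
18: 5
12: 4
9: 3
8: 2
7: 1
2: 0
Sum: 6 + 5 + 4 + 3 + 2 + 1 + 0 = 21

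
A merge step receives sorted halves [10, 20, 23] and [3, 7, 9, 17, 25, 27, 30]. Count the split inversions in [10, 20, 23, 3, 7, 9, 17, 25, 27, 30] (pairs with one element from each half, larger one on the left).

Take each right-half value and tally the left-half values above it:
r = 3: 10, 20, 23 → 3
r = 7: 10, 20, 23 → 3
r = 9: 10, 20, 23 → 3
r = 17: 20, 23 → 2
r = 25: none → 0
r = 27: none → 0
r = 30: none → 0
Cross-inversions: 3 + 3 + 3 + 2 + 0 + 0 + 0 = 11

11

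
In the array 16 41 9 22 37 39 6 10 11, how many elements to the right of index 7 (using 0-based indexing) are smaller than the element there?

The element at index 7 is 10.
Elements after it: 11
None of them are smaller than 10.

0 such elements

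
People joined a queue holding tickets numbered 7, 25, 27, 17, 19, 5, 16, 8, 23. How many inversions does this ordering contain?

20

Count, for each position, how many later elements it exceeds:
7 → 5 → 1
25 → 17, 19, 5, 16, 8, 23 → 6
27 → 17, 19, 5, 16, 8, 23 → 6
17 → 5, 16, 8 → 3
19 → 5, 16, 8 → 3
5 → none → 0
16 → 8 → 1
8 → none → 0
23 → none → 0
Sum: 1 + 6 + 6 + 3 + 3 + 0 + 1 + 0 + 0 = 20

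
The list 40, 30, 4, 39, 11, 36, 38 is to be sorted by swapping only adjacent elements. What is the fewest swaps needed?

11

Each adjacent swap fixes exactly one inversion, so the minimum swap count equals the number of inversions.
Count inversions — for each element, later elements that are smaller:
40: 30, 4, 39, 11, 36, 38 → 6
30: 4, 11 → 2
4: none → 0
39: 11, 36, 38 → 3
11: none → 0
36: none → 0
38: none → 0
Total inversions: 6 + 2 + 0 + 3 + 0 + 0 + 0 = 11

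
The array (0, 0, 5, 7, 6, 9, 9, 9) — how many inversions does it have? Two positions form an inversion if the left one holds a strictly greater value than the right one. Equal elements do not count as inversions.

There is 1 out-of-order pair.

Sweep left to right; for each value list the smaller values that follow it:
0: 0
0: 0
5: 0
7: 1
6: 0
9: 0
9: 0
9: 0
Sum: 0 + 0 + 0 + 1 + 0 + 0 + 0 + 0 = 1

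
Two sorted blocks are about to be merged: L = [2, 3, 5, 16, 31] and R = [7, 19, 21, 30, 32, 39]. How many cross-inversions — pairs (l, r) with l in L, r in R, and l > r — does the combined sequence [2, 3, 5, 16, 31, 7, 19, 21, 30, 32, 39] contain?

5 split inversions

Take each right-half value and tally the left-half values above it:
r = 7: 16, 31 → 2
r = 19: 31 → 1
r = 21: 31 → 1
r = 30: 31 → 1
r = 32: none → 0
r = 39: none → 0
Cross-inversions: 2 + 1 + 1 + 1 + 0 + 0 = 5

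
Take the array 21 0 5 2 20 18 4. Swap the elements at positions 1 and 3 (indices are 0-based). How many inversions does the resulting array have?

12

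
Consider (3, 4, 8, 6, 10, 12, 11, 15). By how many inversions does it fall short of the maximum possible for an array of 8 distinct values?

26 inversions short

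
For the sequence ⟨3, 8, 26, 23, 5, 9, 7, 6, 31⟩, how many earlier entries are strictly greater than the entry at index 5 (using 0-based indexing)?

The element at index 5 is 9.
Elements before it: 3, 8, 26, 23, 5
Those larger than 9: 26, 23

2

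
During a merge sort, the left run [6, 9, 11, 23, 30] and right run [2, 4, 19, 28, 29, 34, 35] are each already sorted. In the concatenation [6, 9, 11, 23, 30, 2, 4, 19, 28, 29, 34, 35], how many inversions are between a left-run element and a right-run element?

14 cross-inversions

For each element r of the right run, count left-run elements greater than r:
r = 2: 6, 9, 11, 23, 30 → 5
r = 4: 6, 9, 11, 23, 30 → 5
r = 19: 23, 30 → 2
r = 28: 30 → 1
r = 29: 30 → 1
r = 34: none → 0
r = 35: none → 0
Cross-inversions: 5 + 5 + 2 + 1 + 1 + 0 + 0 = 14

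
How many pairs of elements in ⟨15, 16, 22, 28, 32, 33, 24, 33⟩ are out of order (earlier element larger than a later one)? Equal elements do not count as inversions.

3 inversions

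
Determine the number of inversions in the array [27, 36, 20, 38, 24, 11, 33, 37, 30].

17 inversions

For each element, count later entries that are smaller:
27: 3
36: 5
20: 1
38: 5
24: 1
11: 0
33: 1
37: 1
30: 0
Sum: 3 + 5 + 1 + 5 + 1 + 0 + 1 + 1 + 0 = 17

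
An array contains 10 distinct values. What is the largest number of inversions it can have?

A reversed (strictly descending) arrangement makes every pair an inversion, giving C(10, 2) inversions.
C(10, 2) = 10·9/2 = 45

45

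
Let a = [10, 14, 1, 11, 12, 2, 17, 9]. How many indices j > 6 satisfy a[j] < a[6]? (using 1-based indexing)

0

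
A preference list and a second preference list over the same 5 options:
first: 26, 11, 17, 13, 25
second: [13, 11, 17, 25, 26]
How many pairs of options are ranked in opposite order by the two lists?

Assign each item its position (1..5) in the first ordering, then rewrite the second ordering as that position sequence:
positions: 26→1, 11→2, 17→3, 13→4, 25→5
second ordering as positions: [4, 2, 3, 5, 1]
Discordant pairs = inversions in this position sequence.
4: 2, 3, 1 → 3
2: 1 → 1
3: 1 → 1
5: 1 → 1
1: 0
Total: 3 + 1 + 1 + 1 + 0 = 6

6 pairs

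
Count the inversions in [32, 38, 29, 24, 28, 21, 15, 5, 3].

34

Count, for each position, how many later elements it exceeds:
32: 7
38: 7
29: 6
24: 4
28: 4
21: 3
15: 2
5: 1
3: 0
Sum: 7 + 7 + 6 + 4 + 4 + 3 + 2 + 1 + 0 = 34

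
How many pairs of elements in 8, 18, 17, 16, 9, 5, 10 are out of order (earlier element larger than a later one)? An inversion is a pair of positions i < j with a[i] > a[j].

Count, for each position, how many later elements it exceeds:
8: 1
18: 5
17: 4
16: 3
9: 1
5: 0
10: 0
Sum: 1 + 5 + 4 + 3 + 1 + 0 + 0 = 14

14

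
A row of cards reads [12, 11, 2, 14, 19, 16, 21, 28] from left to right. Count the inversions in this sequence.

Count, for each position, how many later elements it exceeds:
12 → 11, 2 → 2
11 → 2 → 1
2 → none → 0
14 → none → 0
19 → 16 → 1
16 → none → 0
21 → none → 0
28 → none → 0
Sum: 2 + 1 + 0 + 0 + 1 + 0 + 0 + 0 = 4

4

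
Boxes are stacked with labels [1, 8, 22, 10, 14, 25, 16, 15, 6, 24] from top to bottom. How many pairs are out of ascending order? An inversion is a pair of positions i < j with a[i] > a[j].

There are 15 inversions.

Count, for each position, how many later elements it exceeds:
1: 0
8: 1
22: 5
10: 1
14: 1
25: 4
16: 2
15: 1
6: 0
24: 0
Sum: 0 + 1 + 5 + 1 + 1 + 4 + 2 + 1 + 0 + 0 = 15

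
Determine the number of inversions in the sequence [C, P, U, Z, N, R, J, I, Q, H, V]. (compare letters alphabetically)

Sweep left to right; for each value list the smaller values that follow it:
C: 0
P: 4
U: 6
Z: 7
N: 3
R: 4
J: 2
I: 1
Q: 1
H: 0
V: 0
Sum: 0 + 4 + 6 + 7 + 3 + 4 + 2 + 1 + 1 + 0 + 0 = 28

28 inversions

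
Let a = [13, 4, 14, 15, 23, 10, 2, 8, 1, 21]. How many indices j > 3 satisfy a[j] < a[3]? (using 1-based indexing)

4

The element at index 3 is 14.
Elements after it: 15, 23, 10, 2, 8, 1, 21
Those smaller than 14: 10, 2, 8, 1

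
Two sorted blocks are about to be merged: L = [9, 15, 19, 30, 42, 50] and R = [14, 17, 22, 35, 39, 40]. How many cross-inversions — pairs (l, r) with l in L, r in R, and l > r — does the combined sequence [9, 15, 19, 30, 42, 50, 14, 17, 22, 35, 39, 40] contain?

18

For each element r of the right run, count left-run elements greater than r:
r = 14: 15, 19, 30, 42, 50 → 5
r = 17: 19, 30, 42, 50 → 4
r = 22: 30, 42, 50 → 3
r = 35: 42, 50 → 2
r = 39: 42, 50 → 2
r = 40: 42, 50 → 2
Cross-inversions: 5 + 4 + 3 + 2 + 2 + 2 = 18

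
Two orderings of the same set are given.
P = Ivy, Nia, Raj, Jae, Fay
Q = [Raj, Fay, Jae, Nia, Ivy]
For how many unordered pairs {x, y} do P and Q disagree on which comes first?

8

Assign each item its position (1..5) in the first ordering, then rewrite the second ordering as that position sequence:
positions: Ivy→1, Nia→2, Raj→3, Jae→4, Fay→5
second ordering as positions: [3, 5, 4, 2, 1]
Discordant pairs = inversions in this position sequence.
3: 2, 1 → 2
5: 4, 2, 1 → 3
4: 2, 1 → 2
2: 1 → 1
1: 0
Total: 2 + 3 + 2 + 1 + 0 = 8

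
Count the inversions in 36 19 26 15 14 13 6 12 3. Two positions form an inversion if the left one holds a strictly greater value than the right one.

34 out-of-order pairs

For each element, count later entries that are smaller:
36 → 19, 26, 15, 14, 13, 6, 12, 3 → 8
19 → 15, 14, 13, 6, 12, 3 → 6
26 → 15, 14, 13, 6, 12, 3 → 6
15 → 14, 13, 6, 12, 3 → 5
14 → 13, 6, 12, 3 → 4
13 → 6, 12, 3 → 3
6 → 3 → 1
12 → 3 → 1
3 → none → 0
Sum: 8 + 6 + 6 + 5 + 4 + 3 + 1 + 1 + 0 = 34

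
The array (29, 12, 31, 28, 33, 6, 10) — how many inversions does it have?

13 out-of-order pairs

Count, for each position, how many later elements it exceeds:
29: 4
12: 2
31: 3
28: 2
33: 2
6: 0
10: 0
Sum: 4 + 2 + 3 + 2 + 2 + 0 + 0 = 13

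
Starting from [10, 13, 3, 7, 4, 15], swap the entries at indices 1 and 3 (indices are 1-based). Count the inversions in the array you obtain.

Inversions: 6

Positions 1 and 3 hold 10 and 3; after swapping, the array is [3, 13, 10, 7, 4, 15].
Sweep left to right; for each value list the smaller values that follow it:
3: 0
13: 3
10: 2
7: 1
4: 0
15: 0
Sum: 0 + 3 + 2 + 1 + 0 + 0 = 6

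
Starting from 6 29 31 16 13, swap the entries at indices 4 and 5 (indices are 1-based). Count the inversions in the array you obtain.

Positions 4 and 5 hold 16 and 13; after swapping, the array is [6, 29, 31, 13, 16].
Sweep left to right; for each value list the smaller values that follow it:
6 → none → 0
29 → 13, 16 → 2
31 → 13, 16 → 2
13 → none → 0
16 → none → 0
Sum: 0 + 2 + 2 + 0 + 0 = 4

4 inversions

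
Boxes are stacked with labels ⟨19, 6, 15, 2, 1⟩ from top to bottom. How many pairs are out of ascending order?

There are 9 inversions.

Out-of-order index pairs (1-indexed):
(1,2): 19 > 6
(1,3): 19 > 15
(1,4): 19 > 2
(1,5): 19 > 1
(2,4): 6 > 2
(2,5): 6 > 1
(3,4): 15 > 2
(3,5): 15 > 1
(4,5): 2 > 1
That's 9 pairs.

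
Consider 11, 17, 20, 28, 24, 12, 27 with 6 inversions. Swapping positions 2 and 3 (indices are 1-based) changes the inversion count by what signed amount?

+1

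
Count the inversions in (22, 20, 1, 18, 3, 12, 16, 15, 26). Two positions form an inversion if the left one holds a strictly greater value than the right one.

18

Count, for each position, how many later elements it exceeds:
22: 7
20: 6
1: 0
18: 4
3: 0
12: 0
16: 1
15: 0
26: 0
Sum: 7 + 6 + 0 + 4 + 0 + 0 + 1 + 0 + 0 = 18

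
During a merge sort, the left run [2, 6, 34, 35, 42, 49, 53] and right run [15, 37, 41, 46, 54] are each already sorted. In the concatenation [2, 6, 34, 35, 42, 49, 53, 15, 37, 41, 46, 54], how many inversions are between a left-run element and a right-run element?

13 split inversions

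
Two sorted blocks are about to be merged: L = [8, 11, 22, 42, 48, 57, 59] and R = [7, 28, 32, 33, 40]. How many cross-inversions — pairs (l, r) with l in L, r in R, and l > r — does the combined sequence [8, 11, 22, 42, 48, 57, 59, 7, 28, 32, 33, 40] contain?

23

Count, for every r in R, how many entries of L exceed r:
r = 7: 8, 11, 22, 42, 48, 57, 59 → 7
r = 28: 42, 48, 57, 59 → 4
r = 32: 42, 48, 57, 59 → 4
r = 33: 42, 48, 57, 59 → 4
r = 40: 42, 48, 57, 59 → 4
Cross-inversions: 7 + 4 + 4 + 4 + 4 = 23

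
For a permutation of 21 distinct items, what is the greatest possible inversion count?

210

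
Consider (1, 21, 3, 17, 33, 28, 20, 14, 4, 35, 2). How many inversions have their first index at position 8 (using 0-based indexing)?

1 such element

The element at index 8 is 4.
Elements after it: 35, 2
Those smaller than 4: 2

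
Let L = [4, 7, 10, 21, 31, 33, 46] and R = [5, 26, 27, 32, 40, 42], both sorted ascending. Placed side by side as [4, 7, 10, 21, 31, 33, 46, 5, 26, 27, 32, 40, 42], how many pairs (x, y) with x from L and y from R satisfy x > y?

For each element r of the right run, count left-run elements greater than r:
r = 5: 7, 10, 21, 31, 33, 46 → 6
r = 26: 31, 33, 46 → 3
r = 27: 31, 33, 46 → 3
r = 32: 33, 46 → 2
r = 40: 46 → 1
r = 42: 46 → 1
Cross-inversions: 6 + 3 + 3 + 2 + 1 + 1 = 16

There are 16 split inversions.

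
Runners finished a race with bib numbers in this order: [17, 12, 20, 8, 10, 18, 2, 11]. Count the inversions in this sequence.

For each element, count later entries that are smaller:
17 → 12, 8, 10, 2, 11 → 5
12 → 8, 10, 2, 11 → 4
20 → 8, 10, 18, 2, 11 → 5
8 → 2 → 1
10 → 2 → 1
18 → 2, 11 → 2
2 → none → 0
11 → none → 0
Sum: 5 + 4 + 5 + 1 + 1 + 2 + 0 + 0 = 18

18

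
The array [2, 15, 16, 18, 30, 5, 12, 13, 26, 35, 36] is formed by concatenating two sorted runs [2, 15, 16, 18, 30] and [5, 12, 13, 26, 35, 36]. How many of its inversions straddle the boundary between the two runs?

13 split inversions

For each element r of the right run, count left-run elements greater than r:
r = 5: 15, 16, 18, 30 → 4
r = 12: 15, 16, 18, 30 → 4
r = 13: 15, 16, 18, 30 → 4
r = 26: 30 → 1
r = 35: none → 0
r = 36: none → 0
Cross-inversions: 4 + 4 + 4 + 1 + 0 + 0 = 13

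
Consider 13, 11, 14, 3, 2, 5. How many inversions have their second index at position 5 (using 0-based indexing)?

3 such elements

The element at index 5 is 5.
Elements before it: 13, 11, 14, 3, 2
Those larger than 5: 13, 11, 14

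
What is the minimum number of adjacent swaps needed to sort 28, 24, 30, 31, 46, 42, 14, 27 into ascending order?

Swaps: 13

Minimum adjacent swaps = number of inversions (each swap of adjacent out-of-order elements removes one inversion and no swap can remove more).
Count inversions — for each element, later elements that are smaller:
28: 24, 14, 27 → 3
24: 14 → 1
30: 14, 27 → 2
31: 14, 27 → 2
46: 42, 14, 27 → 3
42: 14, 27 → 2
14: none → 0
27: none → 0
Total inversions: 3 + 1 + 2 + 2 + 3 + 2 + 0 + 0 = 13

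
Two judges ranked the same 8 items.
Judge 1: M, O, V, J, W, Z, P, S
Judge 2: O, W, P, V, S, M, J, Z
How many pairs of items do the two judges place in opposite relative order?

Discordant pairs: 12

Assign each item its position (1..8) in the first ordering, then rewrite the second ordering as that position sequence:
positions: M→1, O→2, V→3, J→4, W→5, Z→6, P→7, S→8
second ordering as positions: [2, 5, 7, 3, 8, 1, 4, 6]
Discordant pairs = inversions in this position sequence.
2: 1 → 1
5: 3, 1, 4 → 3
7: 3, 1, 4, 6 → 4
3: 1 → 1
8: 1, 4, 6 → 3
1: 0
4: 0
6: 0
Total: 1 + 3 + 4 + 1 + 3 + 0 + 0 + 0 = 12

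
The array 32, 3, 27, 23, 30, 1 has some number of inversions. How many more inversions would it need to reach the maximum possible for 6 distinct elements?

5

Maximum inversions for 6 distinct elements is C(6, 2) = 6·5/2 = 15.
Current inversions — for each element, count later smaller elements:
32: 5
3: 1
27: 2
23: 1
30: 1
1: 0
Current total: 5 + 1 + 2 + 1 + 1 + 0 = 10
Shortfall: 15 − 10 = 5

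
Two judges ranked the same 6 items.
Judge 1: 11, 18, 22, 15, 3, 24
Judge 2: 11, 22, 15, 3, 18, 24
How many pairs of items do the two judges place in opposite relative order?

Assign each item its position (1..6) in the first ordering, then rewrite the second ordering as that position sequence:
positions: 11→1, 18→2, 22→3, 15→4, 3→5, 24→6
second ordering as positions: [1, 3, 4, 5, 2, 6]
Discordant pairs = inversions in this position sequence.
1: 0
3: 2 → 1
4: 2 → 1
5: 2 → 1
2: 0
6: 0
Total: 0 + 1 + 1 + 1 + 0 + 0 = 3

3 discordant pairs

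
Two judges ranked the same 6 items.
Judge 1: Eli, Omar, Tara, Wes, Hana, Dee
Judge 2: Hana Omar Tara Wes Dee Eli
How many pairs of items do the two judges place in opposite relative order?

8

Assign each item its position (1..6) in the first ordering, then rewrite the second ordering as that position sequence:
positions: Eli→1, Omar→2, Tara→3, Wes→4, Hana→5, Dee→6
second ordering as positions: [5, 2, 3, 4, 6, 1]
Discordant pairs = inversions in this position sequence.
5: 2, 3, 4, 1 → 4
2: 1 → 1
3: 1 → 1
4: 1 → 1
6: 1 → 1
1: 0
Total: 4 + 1 + 1 + 1 + 1 + 0 = 8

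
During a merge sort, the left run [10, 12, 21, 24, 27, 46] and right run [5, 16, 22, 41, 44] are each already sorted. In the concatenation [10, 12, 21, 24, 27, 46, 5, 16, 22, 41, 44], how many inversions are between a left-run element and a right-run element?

Take each right-half value and tally the left-half values above it:
r = 5: 10, 12, 21, 24, 27, 46 → 6
r = 16: 21, 24, 27, 46 → 4
r = 22: 24, 27, 46 → 3
r = 41: 46 → 1
r = 44: 46 → 1
Cross-inversions: 6 + 4 + 3 + 1 + 1 = 15

15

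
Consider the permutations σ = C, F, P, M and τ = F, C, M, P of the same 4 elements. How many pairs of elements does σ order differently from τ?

2

Assign each item its position (1..4) in the first ordering, then rewrite the second ordering as that position sequence:
positions: C→1, F→2, P→3, M→4
second ordering as positions: [2, 1, 4, 3]
Discordant pairs = inversions in this position sequence.
2: 1 → 1
1: 0
4: 3 → 1
3: 0
Total: 1 + 0 + 1 + 0 = 2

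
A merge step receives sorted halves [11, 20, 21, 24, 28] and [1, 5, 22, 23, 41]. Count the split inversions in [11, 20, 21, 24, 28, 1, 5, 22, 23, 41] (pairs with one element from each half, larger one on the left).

For each element r of the right run, count left-run elements greater than r:
r = 1: 11, 20, 21, 24, 28 → 5
r = 5: 11, 20, 21, 24, 28 → 5
r = 22: 24, 28 → 2
r = 23: 24, 28 → 2
r = 41: none → 0
Cross-inversions: 5 + 5 + 2 + 2 + 0 = 14

14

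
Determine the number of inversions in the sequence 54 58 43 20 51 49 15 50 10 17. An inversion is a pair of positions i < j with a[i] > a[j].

Count, for each position, how many later elements it exceeds:
54: 8
58: 8
43: 4
20: 3
51: 5
49: 3
15: 1
50: 2
10: 0
17: 0
Sum: 8 + 8 + 4 + 3 + 5 + 3 + 1 + 2 + 0 + 0 = 34

34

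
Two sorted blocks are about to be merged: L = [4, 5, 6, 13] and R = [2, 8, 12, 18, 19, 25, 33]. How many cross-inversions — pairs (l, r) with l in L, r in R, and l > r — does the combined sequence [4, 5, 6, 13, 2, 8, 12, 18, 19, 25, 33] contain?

Count, for every r in R, how many entries of L exceed r:
r = 2: 4, 5, 6, 13 → 4
r = 8: 13 → 1
r = 12: 13 → 1
r = 18: none → 0
r = 19: none → 0
r = 25: none → 0
r = 33: none → 0
Cross-inversions: 4 + 1 + 1 + 0 + 0 + 0 + 0 = 6

6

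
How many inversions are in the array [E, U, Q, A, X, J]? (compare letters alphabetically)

7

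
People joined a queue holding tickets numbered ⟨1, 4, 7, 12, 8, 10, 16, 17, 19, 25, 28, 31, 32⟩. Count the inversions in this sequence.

Element-by-element contributions:
1 → none → 0
4 → none → 0
7 → none → 0
12 → 8, 10 → 2
8 → none → 0
10 → none → 0
16 → none → 0
17 → none → 0
19 → none → 0
25 → none → 0
28 → none → 0
31 → none → 0
32 → none → 0
Sum: 0 + 0 + 0 + 2 + 0 + 0 + 0 + 0 + 0 + 0 + 0 + 0 + 0 = 2

There are 2 out-of-order pairs.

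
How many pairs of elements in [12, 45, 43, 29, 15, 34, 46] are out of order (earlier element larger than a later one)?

For each element, count later entries that are smaller:
12: 0
45: 4
43: 3
29: 1
15: 0
34: 0
46: 0
Sum: 0 + 4 + 3 + 1 + 0 + 0 + 0 = 8

There are 8 inversions.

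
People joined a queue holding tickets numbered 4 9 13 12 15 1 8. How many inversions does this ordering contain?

For each element, count later entries that are smaller:
4 → 1 → 1
9 → 1, 8 → 2
13 → 12, 1, 8 → 3
12 → 1, 8 → 2
15 → 1, 8 → 2
1 → none → 0
8 → none → 0
Sum: 1 + 2 + 3 + 2 + 2 + 0 + 0 = 10

10 inversions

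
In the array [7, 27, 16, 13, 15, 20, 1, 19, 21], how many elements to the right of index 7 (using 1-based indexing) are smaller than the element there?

0

The element at index 7 is 1.
Elements after it: 19, 21
None of them are smaller than 1.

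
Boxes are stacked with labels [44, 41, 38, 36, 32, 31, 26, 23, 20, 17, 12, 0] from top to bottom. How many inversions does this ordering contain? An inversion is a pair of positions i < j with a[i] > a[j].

Count, for each position, how many later elements it exceeds:
44: 11
41: 10
38: 9
36: 8
32: 7
31: 6
26: 5
23: 4
20: 3
17: 2
12: 1
0: 0
Sum: 11 + 10 + 9 + 8 + 7 + 6 + 5 + 4 + 3 + 2 + 1 + 0 = 66

66 inversions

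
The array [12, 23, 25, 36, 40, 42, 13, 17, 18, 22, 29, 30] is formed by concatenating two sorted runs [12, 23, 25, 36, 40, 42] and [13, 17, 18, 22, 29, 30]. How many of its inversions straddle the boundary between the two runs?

For each element r of the right run, count left-run elements greater than r:
r = 13: 23, 25, 36, 40, 42 → 5
r = 17: 23, 25, 36, 40, 42 → 5
r = 18: 23, 25, 36, 40, 42 → 5
r = 22: 23, 25, 36, 40, 42 → 5
r = 29: 36, 40, 42 → 3
r = 30: 36, 40, 42 → 3
Cross-inversions: 5 + 5 + 5 + 5 + 3 + 3 = 26

26 split inversions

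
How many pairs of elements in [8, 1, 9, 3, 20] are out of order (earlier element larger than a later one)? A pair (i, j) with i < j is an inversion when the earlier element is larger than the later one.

Count, for each position, how many later elements it exceeds:
8: 2
1: 0
9: 1
3: 0
20: 0
Sum: 2 + 0 + 1 + 0 + 0 = 3

Out-of-order pairs: 3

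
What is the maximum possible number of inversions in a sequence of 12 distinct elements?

66

A reversed (strictly descending) arrangement makes every pair an inversion, giving C(12, 2) inversions.
C(12, 2) = 12·11/2 = 66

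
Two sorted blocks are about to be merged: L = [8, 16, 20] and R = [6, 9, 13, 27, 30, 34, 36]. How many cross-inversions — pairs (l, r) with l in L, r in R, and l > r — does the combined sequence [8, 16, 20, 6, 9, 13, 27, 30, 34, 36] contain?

7

For each element r of the right run, count left-run elements greater than r:
r = 6: 8, 16, 20 → 3
r = 9: 16, 20 → 2
r = 13: 16, 20 → 2
r = 27: none → 0
r = 30: none → 0
r = 34: none → 0
r = 36: none → 0
Cross-inversions: 3 + 2 + 2 + 0 + 0 + 0 + 0 = 7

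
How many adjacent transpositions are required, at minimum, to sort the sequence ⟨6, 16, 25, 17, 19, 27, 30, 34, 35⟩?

Minimum adjacent swaps = number of inversions (each swap of adjacent out-of-order elements removes one inversion and no swap can remove more).
Count inversions — for each element, later elements that are smaller:
6: none → 0
16: none → 0
25: 17, 19 → 2
17: none → 0
19: none → 0
27: none → 0
30: none → 0
34: none → 0
35: none → 0
Total inversions: 0 + 0 + 2 + 0 + 0 + 0 + 0 + 0 + 0 = 2

2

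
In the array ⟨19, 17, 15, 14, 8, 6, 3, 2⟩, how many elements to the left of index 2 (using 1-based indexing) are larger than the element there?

1

The element at index 2 is 17.
Elements before it: 19
Those larger than 17: 19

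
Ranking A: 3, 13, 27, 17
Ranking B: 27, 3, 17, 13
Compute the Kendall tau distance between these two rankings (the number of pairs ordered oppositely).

3

Assign each item its position (1..4) in the first ordering, then rewrite the second ordering as that position sequence:
positions: 3→1, 13→2, 27→3, 17→4
second ordering as positions: [3, 1, 4, 2]
Discordant pairs = inversions in this position sequence.
3: 1, 2 → 2
1: 0
4: 2 → 1
2: 0
Total: 2 + 0 + 1 + 0 = 3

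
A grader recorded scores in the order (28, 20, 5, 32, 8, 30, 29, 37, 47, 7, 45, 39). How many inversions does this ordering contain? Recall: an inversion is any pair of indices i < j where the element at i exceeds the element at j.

20

Sweep left to right; for each value list the smaller values that follow it:
28: 4
20: 3
5: 0
32: 4
8: 1
30: 2
29: 1
37: 1
47: 3
7: 0
45: 1
39: 0
Sum: 4 + 3 + 0 + 4 + 1 + 2 + 1 + 1 + 3 + 0 + 1 + 0 = 20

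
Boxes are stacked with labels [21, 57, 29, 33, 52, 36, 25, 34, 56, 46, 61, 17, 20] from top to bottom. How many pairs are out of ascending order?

Sweep left to right; for each value list the smaller values that follow it:
21: 2
57: 10
29: 3
33: 3
52: 6
36: 4
25: 2
34: 2
56: 3
46: 2
61: 2
17: 0
20: 0
Sum: 2 + 10 + 3 + 3 + 6 + 4 + 2 + 2 + 3 + 2 + 2 + 0 + 0 = 39

39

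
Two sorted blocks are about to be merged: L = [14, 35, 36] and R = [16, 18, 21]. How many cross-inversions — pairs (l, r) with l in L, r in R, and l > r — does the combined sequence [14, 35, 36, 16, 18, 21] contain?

6

For each element r of the right run, count left-run elements greater than r:
r = 16: 35, 36 → 2
r = 18: 35, 36 → 2
r = 21: 35, 36 → 2
Cross-inversions: 2 + 2 + 2 = 6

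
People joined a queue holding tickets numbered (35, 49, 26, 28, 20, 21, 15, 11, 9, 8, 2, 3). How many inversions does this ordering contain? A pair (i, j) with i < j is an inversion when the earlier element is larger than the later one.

62

For each element, count later entries that are smaller:
35: 10
49: 10
26: 8
28: 8
20: 6
21: 6
15: 5
11: 4
9: 3
8: 2
2: 0
3: 0
Sum: 10 + 10 + 8 + 8 + 6 + 6 + 5 + 4 + 3 + 2 + 0 + 0 = 62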